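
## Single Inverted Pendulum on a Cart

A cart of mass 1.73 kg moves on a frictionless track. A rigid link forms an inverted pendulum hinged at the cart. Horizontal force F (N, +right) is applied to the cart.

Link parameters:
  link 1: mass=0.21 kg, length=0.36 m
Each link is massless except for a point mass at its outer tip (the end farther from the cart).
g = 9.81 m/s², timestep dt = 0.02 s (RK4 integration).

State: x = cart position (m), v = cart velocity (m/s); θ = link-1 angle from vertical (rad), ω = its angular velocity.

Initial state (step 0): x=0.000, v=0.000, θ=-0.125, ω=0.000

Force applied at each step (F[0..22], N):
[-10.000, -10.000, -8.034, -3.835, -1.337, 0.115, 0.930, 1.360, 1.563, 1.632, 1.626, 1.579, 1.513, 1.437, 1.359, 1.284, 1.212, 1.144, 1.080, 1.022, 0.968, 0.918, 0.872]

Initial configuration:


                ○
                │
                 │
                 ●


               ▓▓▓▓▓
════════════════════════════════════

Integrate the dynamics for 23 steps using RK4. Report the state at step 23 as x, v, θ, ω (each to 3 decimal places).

Answer: x=-0.110, v=-0.120, θ=0.027, ω=0.022

Derivation:
apply F[0]=-10.000 → step 1: x=-0.001, v=-0.112, θ=-0.123, ω=0.243
apply F[1]=-10.000 → step 2: x=-0.004, v=-0.225, θ=-0.115, ω=0.488
apply F[2]=-8.034 → step 3: x=-0.010, v=-0.315, θ=-0.104, ω=0.678
apply F[3]=-3.835 → step 4: x=-0.017, v=-0.357, θ=-0.089, ω=0.741
apply F[4]=-1.337 → step 5: x=-0.024, v=-0.371, θ=-0.075, ω=0.734
apply F[5]=+0.115 → step 6: x=-0.031, v=-0.368, θ=-0.061, ω=0.689
apply F[6]=+0.930 → step 7: x=-0.039, v=-0.356, θ=-0.047, ω=0.626
apply F[7]=+1.360 → step 8: x=-0.045, v=-0.339, θ=-0.036, ω=0.558
apply F[8]=+1.563 → step 9: x=-0.052, v=-0.320, θ=-0.025, ω=0.489
apply F[9]=+1.632 → step 10: x=-0.058, v=-0.301, θ=-0.016, ω=0.424
apply F[10]=+1.626 → step 11: x=-0.064, v=-0.282, θ=-0.008, ω=0.365
apply F[11]=+1.579 → step 12: x=-0.070, v=-0.264, θ=-0.001, ω=0.311
apply F[12]=+1.513 → step 13: x=-0.075, v=-0.246, θ=0.004, ω=0.264
apply F[13]=+1.437 → step 14: x=-0.079, v=-0.230, θ=0.009, ω=0.222
apply F[14]=+1.359 → step 15: x=-0.084, v=-0.214, θ=0.013, ω=0.185
apply F[15]=+1.284 → step 16: x=-0.088, v=-0.200, θ=0.017, ω=0.153
apply F[16]=+1.212 → step 17: x=-0.092, v=-0.186, θ=0.019, ω=0.125
apply F[17]=+1.144 → step 18: x=-0.095, v=-0.174, θ=0.022, ω=0.101
apply F[18]=+1.080 → step 19: x=-0.099, v=-0.162, θ=0.024, ω=0.080
apply F[19]=+1.022 → step 20: x=-0.102, v=-0.150, θ=0.025, ω=0.062
apply F[20]=+0.968 → step 21: x=-0.105, v=-0.140, θ=0.026, ω=0.047
apply F[21]=+0.918 → step 22: x=-0.108, v=-0.130, θ=0.027, ω=0.034
apply F[22]=+0.872 → step 23: x=-0.110, v=-0.120, θ=0.027, ω=0.022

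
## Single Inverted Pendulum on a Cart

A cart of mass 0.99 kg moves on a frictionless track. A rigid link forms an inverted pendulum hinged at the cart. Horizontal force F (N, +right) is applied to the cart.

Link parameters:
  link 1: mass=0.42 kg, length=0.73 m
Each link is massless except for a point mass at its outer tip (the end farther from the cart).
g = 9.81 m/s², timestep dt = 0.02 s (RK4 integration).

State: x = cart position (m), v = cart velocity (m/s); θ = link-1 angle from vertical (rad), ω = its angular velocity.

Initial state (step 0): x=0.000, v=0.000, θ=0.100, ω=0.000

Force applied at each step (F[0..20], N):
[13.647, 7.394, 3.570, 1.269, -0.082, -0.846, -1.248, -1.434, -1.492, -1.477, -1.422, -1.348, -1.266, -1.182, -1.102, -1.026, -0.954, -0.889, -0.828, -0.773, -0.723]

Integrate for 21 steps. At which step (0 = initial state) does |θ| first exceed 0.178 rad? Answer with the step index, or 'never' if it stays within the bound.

apply F[0]=+13.647 → step 1: x=0.003, v=0.266, θ=0.097, ω=-0.337
apply F[1]=+7.394 → step 2: x=0.009, v=0.408, θ=0.088, ω=-0.505
apply F[2]=+3.570 → step 3: x=0.018, v=0.473, θ=0.077, ω=-0.571
apply F[3]=+1.269 → step 4: x=0.028, v=0.493, θ=0.066, ω=-0.579
apply F[4]=-0.082 → step 5: x=0.038, v=0.486, θ=0.055, ω=-0.554
apply F[5]=-0.846 → step 6: x=0.047, v=0.465, θ=0.044, ω=-0.512
apply F[6]=-1.248 → step 7: x=0.056, v=0.437, θ=0.034, ω=-0.462
apply F[7]=-1.434 → step 8: x=0.065, v=0.405, θ=0.026, ω=-0.411
apply F[8]=-1.492 → step 9: x=0.072, v=0.373, θ=0.018, ω=-0.362
apply F[9]=-1.477 → step 10: x=0.080, v=0.342, θ=0.011, ω=-0.316
apply F[10]=-1.422 → step 11: x=0.086, v=0.313, θ=0.005, ω=-0.273
apply F[11]=-1.348 → step 12: x=0.092, v=0.286, θ=0.000, ω=-0.235
apply F[12]=-1.266 → step 13: x=0.098, v=0.260, θ=-0.004, ω=-0.201
apply F[13]=-1.182 → step 14: x=0.103, v=0.237, θ=-0.008, ω=-0.170
apply F[14]=-1.102 → step 15: x=0.107, v=0.215, θ=-0.011, ω=-0.144
apply F[15]=-1.026 → step 16: x=0.111, v=0.196, θ=-0.014, ω=-0.120
apply F[16]=-0.954 → step 17: x=0.115, v=0.178, θ=-0.016, ω=-0.099
apply F[17]=-0.889 → step 18: x=0.118, v=0.161, θ=-0.018, ω=-0.081
apply F[18]=-0.828 → step 19: x=0.121, v=0.146, θ=-0.019, ω=-0.065
apply F[19]=-0.773 → step 20: x=0.124, v=0.132, θ=-0.020, ω=-0.051
apply F[20]=-0.723 → step 21: x=0.127, v=0.119, θ=-0.021, ω=-0.039
max |θ| = 0.100 ≤ 0.178 over all 22 states.

Answer: never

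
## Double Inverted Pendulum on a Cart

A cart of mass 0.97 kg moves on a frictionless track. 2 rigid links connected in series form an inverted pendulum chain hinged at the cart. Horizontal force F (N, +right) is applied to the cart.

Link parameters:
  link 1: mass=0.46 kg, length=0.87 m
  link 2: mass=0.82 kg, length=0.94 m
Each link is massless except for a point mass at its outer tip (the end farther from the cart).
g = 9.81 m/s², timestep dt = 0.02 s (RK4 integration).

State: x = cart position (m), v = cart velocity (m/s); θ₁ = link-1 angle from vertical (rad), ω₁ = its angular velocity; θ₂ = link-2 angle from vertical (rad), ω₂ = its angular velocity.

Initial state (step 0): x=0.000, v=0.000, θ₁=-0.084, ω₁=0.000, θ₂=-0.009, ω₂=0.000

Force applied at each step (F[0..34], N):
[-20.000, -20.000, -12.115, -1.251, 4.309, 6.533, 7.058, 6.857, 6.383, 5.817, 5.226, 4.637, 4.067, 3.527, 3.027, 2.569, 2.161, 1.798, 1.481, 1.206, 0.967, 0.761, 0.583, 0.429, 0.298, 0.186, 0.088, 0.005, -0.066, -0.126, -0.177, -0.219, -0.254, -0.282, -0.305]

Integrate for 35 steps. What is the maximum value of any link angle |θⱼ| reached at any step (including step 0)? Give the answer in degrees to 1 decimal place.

Answer: 4.8°

Derivation:
apply F[0]=-20.000 → step 1: x=-0.004, v=-0.388, θ₁=-0.080, ω₁=0.392, θ₂=-0.009, ω₂=0.049
apply F[1]=-20.000 → step 2: x=-0.016, v=-0.779, θ₁=-0.068, ω₁=0.793, θ₂=-0.007, ω₂=0.092
apply F[2]=-12.115 → step 3: x=-0.033, v=-1.013, θ₁=-0.050, ω₁=1.028, θ₂=-0.005, ω₂=0.123
apply F[3]=-1.251 → step 4: x=-0.054, v=-1.030, θ₁=-0.030, ω₁=1.025, θ₂=-0.002, ω₂=0.142
apply F[4]=+4.309 → step 5: x=-0.074, v=-0.936, θ₁=-0.010, ω₁=0.906, θ₂=0.001, ω₂=0.152
apply F[5]=+6.533 → step 6: x=-0.091, v=-0.801, θ₁=0.006, ω₁=0.749, θ₂=0.004, ω₂=0.154
apply F[6]=+7.058 → step 7: x=-0.105, v=-0.659, θ₁=0.020, ω₁=0.591, θ₂=0.007, ω₂=0.150
apply F[7]=+6.857 → step 8: x=-0.117, v=-0.524, θ₁=0.030, ω₁=0.448, θ₂=0.010, ω₂=0.140
apply F[8]=+6.383 → step 9: x=-0.127, v=-0.401, θ₁=0.038, ω₁=0.324, θ₂=0.012, ω₂=0.126
apply F[9]=+5.817 → step 10: x=-0.134, v=-0.292, θ₁=0.043, ω₁=0.219, θ₂=0.015, ω₂=0.111
apply F[10]=+5.226 → step 11: x=-0.138, v=-0.196, θ₁=0.047, ω₁=0.131, θ₂=0.017, ω₂=0.093
apply F[11]=+4.637 → step 12: x=-0.141, v=-0.113, θ₁=0.049, ω₁=0.059, θ₂=0.018, ω₂=0.076
apply F[12]=+4.067 → step 13: x=-0.143, v=-0.042, θ₁=0.049, ω₁=0.000, θ₂=0.020, ω₂=0.058
apply F[13]=+3.527 → step 14: x=-0.143, v=0.018, θ₁=0.049, ω₁=-0.046, θ₂=0.021, ω₂=0.041
apply F[14]=+3.027 → step 15: x=-0.142, v=0.068, θ₁=0.047, ω₁=-0.081, θ₂=0.021, ω₂=0.026
apply F[15]=+2.569 → step 16: x=-0.141, v=0.109, θ₁=0.045, ω₁=-0.108, θ₂=0.022, ω₂=0.011
apply F[16]=+2.161 → step 17: x=-0.138, v=0.142, θ₁=0.043, ω₁=-0.127, θ₂=0.022, ω₂=-0.002
apply F[17]=+1.798 → step 18: x=-0.135, v=0.168, θ₁=0.040, ω₁=-0.139, θ₂=0.022, ω₂=-0.014
apply F[18]=+1.481 → step 19: x=-0.131, v=0.188, θ₁=0.038, ω₁=-0.147, θ₂=0.021, ω₂=-0.024
apply F[19]=+1.206 → step 20: x=-0.128, v=0.204, θ₁=0.035, ω₁=-0.151, θ₂=0.021, ω₂=-0.033
apply F[20]=+0.967 → step 21: x=-0.123, v=0.215, θ₁=0.032, ω₁=-0.151, θ₂=0.020, ω₂=-0.040
apply F[21]=+0.761 → step 22: x=-0.119, v=0.223, θ₁=0.029, ω₁=-0.149, θ₂=0.019, ω₂=-0.046
apply F[22]=+0.583 → step 23: x=-0.115, v=0.228, θ₁=0.026, ω₁=-0.145, θ₂=0.018, ω₂=-0.051
apply F[23]=+0.429 → step 24: x=-0.110, v=0.231, θ₁=0.023, ω₁=-0.140, θ₂=0.017, ω₂=-0.055
apply F[24]=+0.298 → step 25: x=-0.105, v=0.231, θ₁=0.020, ω₁=-0.134, θ₂=0.016, ω₂=-0.057
apply F[25]=+0.186 → step 26: x=-0.101, v=0.230, θ₁=0.018, ω₁=-0.127, θ₂=0.015, ω₂=-0.059
apply F[26]=+0.088 → step 27: x=-0.096, v=0.228, θ₁=0.015, ω₁=-0.120, θ₂=0.014, ω₂=-0.060
apply F[27]=+0.005 → step 28: x=-0.092, v=0.224, θ₁=0.013, ω₁=-0.113, θ₂=0.013, ω₂=-0.061
apply F[28]=-0.066 → step 29: x=-0.087, v=0.220, θ₁=0.011, ω₁=-0.105, θ₂=0.011, ω₂=-0.061
apply F[29]=-0.126 → step 30: x=-0.083, v=0.215, θ₁=0.009, ω₁=-0.098, θ₂=0.010, ω₂=-0.060
apply F[30]=-0.177 → step 31: x=-0.079, v=0.209, θ₁=0.007, ω₁=-0.090, θ₂=0.009, ω₂=-0.059
apply F[31]=-0.219 → step 32: x=-0.074, v=0.203, θ₁=0.005, ω₁=-0.083, θ₂=0.008, ω₂=-0.057
apply F[32]=-0.254 → step 33: x=-0.070, v=0.197, θ₁=0.003, ω₁=-0.076, θ₂=0.007, ω₂=-0.055
apply F[33]=-0.282 → step 34: x=-0.067, v=0.190, θ₁=0.002, ω₁=-0.070, θ₂=0.006, ω₂=-0.053
apply F[34]=-0.305 → step 35: x=-0.063, v=0.184, θ₁=0.001, ω₁=-0.063, θ₂=0.004, ω₂=-0.051
Max |angle| over trajectory = 0.084 rad = 4.8°.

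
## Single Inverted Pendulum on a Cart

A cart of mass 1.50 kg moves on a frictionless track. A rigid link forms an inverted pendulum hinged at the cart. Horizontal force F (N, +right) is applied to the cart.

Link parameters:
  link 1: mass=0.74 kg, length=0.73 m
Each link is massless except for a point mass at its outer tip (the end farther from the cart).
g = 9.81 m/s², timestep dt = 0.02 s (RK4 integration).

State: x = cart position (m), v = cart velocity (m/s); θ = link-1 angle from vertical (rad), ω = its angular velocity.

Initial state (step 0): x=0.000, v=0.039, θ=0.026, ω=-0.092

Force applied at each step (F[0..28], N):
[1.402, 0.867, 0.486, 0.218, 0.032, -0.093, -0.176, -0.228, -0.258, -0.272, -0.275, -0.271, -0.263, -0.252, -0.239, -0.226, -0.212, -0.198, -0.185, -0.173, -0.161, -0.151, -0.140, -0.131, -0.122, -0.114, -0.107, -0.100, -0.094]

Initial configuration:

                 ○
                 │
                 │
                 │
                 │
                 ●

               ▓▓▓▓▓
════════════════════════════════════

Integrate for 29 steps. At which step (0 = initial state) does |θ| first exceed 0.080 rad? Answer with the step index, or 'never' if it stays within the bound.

Answer: never

Derivation:
apply F[0]=+1.402 → step 1: x=0.001, v=0.055, θ=0.024, ω=-0.108
apply F[1]=+0.867 → step 2: x=0.002, v=0.065, θ=0.022, ω=-0.114
apply F[2]=+0.486 → step 3: x=0.003, v=0.069, θ=0.020, ω=-0.115
apply F[3]=+0.218 → step 4: x=0.005, v=0.070, θ=0.017, ω=-0.111
apply F[4]=+0.032 → step 5: x=0.006, v=0.069, θ=0.015, ω=-0.106
apply F[5]=-0.093 → step 6: x=0.008, v=0.066, θ=0.013, ω=-0.098
apply F[6]=-0.176 → step 7: x=0.009, v=0.063, θ=0.011, ω=-0.090
apply F[7]=-0.228 → step 8: x=0.010, v=0.059, θ=0.009, ω=-0.082
apply F[8]=-0.258 → step 9: x=0.011, v=0.055, θ=0.008, ω=-0.074
apply F[9]=-0.272 → step 10: x=0.012, v=0.050, θ=0.006, ω=-0.066
apply F[10]=-0.275 → step 11: x=0.013, v=0.046, θ=0.005, ω=-0.058
apply F[11]=-0.271 → step 12: x=0.014, v=0.042, θ=0.004, ω=-0.052
apply F[12]=-0.263 → step 13: x=0.015, v=0.038, θ=0.003, ω=-0.045
apply F[13]=-0.252 → step 14: x=0.016, v=0.035, θ=0.002, ω=-0.040
apply F[14]=-0.239 → step 15: x=0.016, v=0.031, θ=0.002, ω=-0.034
apply F[15]=-0.226 → step 16: x=0.017, v=0.028, θ=0.001, ω=-0.030
apply F[16]=-0.212 → step 17: x=0.017, v=0.025, θ=0.000, ω=-0.026
apply F[17]=-0.198 → step 18: x=0.018, v=0.023, θ=-0.000, ω=-0.022
apply F[18]=-0.185 → step 19: x=0.018, v=0.020, θ=-0.000, ω=-0.019
apply F[19]=-0.173 → step 20: x=0.019, v=0.018, θ=-0.001, ω=-0.016
apply F[20]=-0.161 → step 21: x=0.019, v=0.016, θ=-0.001, ω=-0.013
apply F[21]=-0.151 → step 22: x=0.019, v=0.014, θ=-0.001, ω=-0.011
apply F[22]=-0.140 → step 23: x=0.020, v=0.012, θ=-0.002, ω=-0.009
apply F[23]=-0.131 → step 24: x=0.020, v=0.011, θ=-0.002, ω=-0.007
apply F[24]=-0.122 → step 25: x=0.020, v=0.009, θ=-0.002, ω=-0.006
apply F[25]=-0.114 → step 26: x=0.020, v=0.008, θ=-0.002, ω=-0.005
apply F[26]=-0.107 → step 27: x=0.020, v=0.007, θ=-0.002, ω=-0.003
apply F[27]=-0.100 → step 28: x=0.021, v=0.005, θ=-0.002, ω=-0.002
apply F[28]=-0.094 → step 29: x=0.021, v=0.004, θ=-0.002, ω=-0.002
max |θ| = 0.026 ≤ 0.080 over all 30 states.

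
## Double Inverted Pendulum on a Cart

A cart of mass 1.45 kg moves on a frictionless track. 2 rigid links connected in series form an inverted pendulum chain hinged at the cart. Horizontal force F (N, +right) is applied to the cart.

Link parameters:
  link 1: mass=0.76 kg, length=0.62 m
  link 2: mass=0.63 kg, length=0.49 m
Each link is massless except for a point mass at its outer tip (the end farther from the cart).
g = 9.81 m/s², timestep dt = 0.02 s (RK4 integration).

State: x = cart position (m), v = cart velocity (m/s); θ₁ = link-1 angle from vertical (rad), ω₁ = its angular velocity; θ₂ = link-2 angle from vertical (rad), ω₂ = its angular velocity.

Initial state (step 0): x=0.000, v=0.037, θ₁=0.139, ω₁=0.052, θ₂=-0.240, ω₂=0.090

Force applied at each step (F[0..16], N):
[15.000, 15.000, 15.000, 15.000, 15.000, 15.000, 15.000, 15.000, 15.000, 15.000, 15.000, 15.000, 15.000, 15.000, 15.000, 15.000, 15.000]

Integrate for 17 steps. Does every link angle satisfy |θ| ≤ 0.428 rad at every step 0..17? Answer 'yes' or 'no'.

apply F[0]=+15.000 → step 1: x=0.003, v=0.218, θ₁=0.138, ω₁=-0.102, θ₂=-0.241, ω₂=-0.182
apply F[1]=+15.000 → step 2: x=0.009, v=0.399, θ₁=0.135, ω₁=-0.259, θ₂=-0.247, ω₂=-0.454
apply F[2]=+15.000 → step 3: x=0.019, v=0.582, θ₁=0.128, ω₁=-0.420, θ₂=-0.259, ω₂=-0.724
apply F[3]=+15.000 → step 4: x=0.032, v=0.766, θ₁=0.118, ω₁=-0.590, θ₂=-0.276, ω₂=-0.992
apply F[4]=+15.000 → step 5: x=0.049, v=0.954, θ₁=0.104, ω₁=-0.772, θ₂=-0.299, ω₂=-1.256
apply F[5]=+15.000 → step 6: x=0.070, v=1.145, θ₁=0.087, ω₁=-0.969, θ₂=-0.326, ω₂=-1.513
apply F[6]=+15.000 → step 7: x=0.095, v=1.340, θ₁=0.066, ω₁=-1.185, θ₂=-0.359, ω₂=-1.760
apply F[7]=+15.000 → step 8: x=0.124, v=1.539, θ₁=0.039, ω₁=-1.424, θ₂=-0.397, ω₂=-1.993
apply F[8]=+15.000 → step 9: x=0.157, v=1.743, θ₁=0.008, ω₁=-1.690, θ₂=-0.439, ω₂=-2.205
apply F[9]=+15.000 → step 10: x=0.194, v=1.950, θ₁=-0.028, ω₁=-1.985, θ₂=-0.485, ω₂=-2.390
apply F[10]=+15.000 → step 11: x=0.235, v=2.161, θ₁=-0.071, ω₁=-2.312, θ₂=-0.534, ω₂=-2.538
apply F[11]=+15.000 → step 12: x=0.280, v=2.374, θ₁=-0.121, ω₁=-2.672, θ₂=-0.586, ω₂=-2.641
apply F[12]=+15.000 → step 13: x=0.330, v=2.584, θ₁=-0.178, ω₁=-3.063, θ₂=-0.639, ω₂=-2.687
apply F[13]=+15.000 → step 14: x=0.383, v=2.789, θ₁=-0.244, ω₁=-3.480, θ₂=-0.693, ω₂=-2.670
apply F[14]=+15.000 → step 15: x=0.441, v=2.981, θ₁=-0.318, ω₁=-3.914, θ₂=-0.746, ω₂=-2.584
apply F[15]=+15.000 → step 16: x=0.502, v=3.154, θ₁=-0.400, ω₁=-4.354, θ₂=-0.796, ω₂=-2.433
apply F[16]=+15.000 → step 17: x=0.567, v=3.299, θ₁=-0.492, ω₁=-4.783, θ₂=-0.843, ω₂=-2.229
Max |angle| over trajectory = 0.843 rad; bound = 0.428 → exceeded.

Answer: no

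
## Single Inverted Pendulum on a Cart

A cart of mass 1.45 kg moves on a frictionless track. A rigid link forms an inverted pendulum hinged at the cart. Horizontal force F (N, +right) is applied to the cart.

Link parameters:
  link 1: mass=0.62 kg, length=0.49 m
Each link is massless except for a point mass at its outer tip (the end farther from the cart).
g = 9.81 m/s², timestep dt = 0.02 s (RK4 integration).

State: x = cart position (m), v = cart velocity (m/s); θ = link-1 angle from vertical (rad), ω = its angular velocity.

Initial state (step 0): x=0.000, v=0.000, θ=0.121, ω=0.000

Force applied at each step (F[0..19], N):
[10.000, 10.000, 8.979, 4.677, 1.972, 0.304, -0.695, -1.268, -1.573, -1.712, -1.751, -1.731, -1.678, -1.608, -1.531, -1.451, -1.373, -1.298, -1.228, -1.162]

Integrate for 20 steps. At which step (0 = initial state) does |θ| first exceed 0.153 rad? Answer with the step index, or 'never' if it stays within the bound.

Answer: never

Derivation:
apply F[0]=+10.000 → step 1: x=0.001, v=0.127, θ=0.119, ω=-0.210
apply F[1]=+10.000 → step 2: x=0.005, v=0.255, θ=0.113, ω=-0.422
apply F[2]=+8.979 → step 3: x=0.011, v=0.369, θ=0.102, ω=-0.611
apply F[3]=+4.677 → step 4: x=0.019, v=0.426, θ=0.089, ω=-0.687
apply F[4]=+1.972 → step 5: x=0.028, v=0.446, θ=0.075, ω=-0.696
apply F[5]=+0.304 → step 6: x=0.037, v=0.445, θ=0.062, ω=-0.666
apply F[6]=-0.695 → step 7: x=0.046, v=0.431, θ=0.049, ω=-0.615
apply F[7]=-1.268 → step 8: x=0.054, v=0.410, θ=0.037, ω=-0.554
apply F[8]=-1.573 → step 9: x=0.062, v=0.385, θ=0.027, ω=-0.492
apply F[9]=-1.712 → step 10: x=0.069, v=0.360, θ=0.018, ω=-0.431
apply F[10]=-1.751 → step 11: x=0.076, v=0.334, θ=0.010, ω=-0.374
apply F[11]=-1.731 → step 12: x=0.083, v=0.310, θ=0.003, ω=-0.322
apply F[12]=-1.678 → step 13: x=0.089, v=0.287, θ=-0.003, ω=-0.275
apply F[13]=-1.608 → step 14: x=0.094, v=0.265, θ=-0.008, ω=-0.233
apply F[14]=-1.531 → step 15: x=0.099, v=0.245, θ=-0.013, ω=-0.196
apply F[15]=-1.451 → step 16: x=0.104, v=0.226, θ=-0.016, ω=-0.163
apply F[16]=-1.373 → step 17: x=0.108, v=0.209, θ=-0.019, ω=-0.135
apply F[17]=-1.298 → step 18: x=0.112, v=0.193, θ=-0.022, ω=-0.110
apply F[18]=-1.228 → step 19: x=0.116, v=0.178, θ=-0.024, ω=-0.088
apply F[19]=-1.162 → step 20: x=0.120, v=0.164, θ=-0.025, ω=-0.069
max |θ| = 0.121 ≤ 0.153 over all 21 states.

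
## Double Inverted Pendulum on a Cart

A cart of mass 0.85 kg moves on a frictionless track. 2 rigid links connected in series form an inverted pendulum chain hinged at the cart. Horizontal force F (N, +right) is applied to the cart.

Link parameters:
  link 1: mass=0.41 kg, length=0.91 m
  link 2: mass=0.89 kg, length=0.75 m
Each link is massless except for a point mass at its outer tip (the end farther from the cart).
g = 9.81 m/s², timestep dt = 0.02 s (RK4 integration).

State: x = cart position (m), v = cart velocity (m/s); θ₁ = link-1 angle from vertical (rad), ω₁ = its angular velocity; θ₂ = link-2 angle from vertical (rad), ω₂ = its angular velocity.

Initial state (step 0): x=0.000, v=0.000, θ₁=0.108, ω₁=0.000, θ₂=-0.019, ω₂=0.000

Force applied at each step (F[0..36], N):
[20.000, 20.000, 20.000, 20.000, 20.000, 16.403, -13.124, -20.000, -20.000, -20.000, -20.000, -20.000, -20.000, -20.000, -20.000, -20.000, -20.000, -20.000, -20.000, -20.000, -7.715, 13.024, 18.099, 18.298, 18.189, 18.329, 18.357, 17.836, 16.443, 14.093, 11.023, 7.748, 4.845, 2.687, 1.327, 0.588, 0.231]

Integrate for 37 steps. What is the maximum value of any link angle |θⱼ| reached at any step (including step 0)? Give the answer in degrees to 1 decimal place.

Answer: 12.2°

Derivation:
apply F[0]=+20.000 → step 1: x=0.004, v=0.433, θ₁=0.104, ω₁=-0.381, θ₂=-0.020, ω₂=-0.124
apply F[1]=+20.000 → step 2: x=0.017, v=0.869, θ₁=0.093, ω₁=-0.773, θ₂=-0.024, ω₂=-0.238
apply F[2]=+20.000 → step 3: x=0.039, v=1.313, θ₁=0.073, ω₁=-1.186, θ₂=-0.030, ω₂=-0.335
apply F[3]=+20.000 → step 4: x=0.070, v=1.767, θ₁=0.045, ω₁=-1.631, θ₂=-0.037, ω₂=-0.407
apply F[4]=+20.000 → step 5: x=0.110, v=2.232, θ₁=0.008, ω₁=-2.112, θ₂=-0.046, ω₂=-0.448
apply F[5]=+16.403 → step 6: x=0.158, v=2.619, θ₁=-0.039, ω₁=-2.534, θ₂=-0.055, ω₂=-0.463
apply F[6]=-13.124 → step 7: x=0.208, v=2.321, θ₁=-0.086, ω₁=-2.221, θ₂=-0.064, ω₂=-0.460
apply F[7]=-20.000 → step 8: x=0.250, v=1.878, θ₁=-0.126, ω₁=-1.776, θ₂=-0.073, ω₂=-0.433
apply F[8]=-20.000 → step 9: x=0.283, v=1.452, θ₁=-0.158, ω₁=-1.375, θ₂=-0.081, ω₂=-0.376
apply F[9]=-20.000 → step 10: x=0.308, v=1.042, θ₁=-0.181, ω₁=-1.014, θ₂=-0.088, ω₂=-0.292
apply F[10]=-20.000 → step 11: x=0.325, v=0.643, θ₁=-0.198, ω₁=-0.684, θ₂=-0.093, ω₂=-0.187
apply F[11]=-20.000 → step 12: x=0.334, v=0.253, θ₁=-0.209, ω₁=-0.375, θ₂=-0.095, ω₂=-0.067
apply F[12]=-20.000 → step 13: x=0.335, v=-0.133, θ₁=-0.213, ω₁=-0.078, θ₂=-0.095, ω₂=0.062
apply F[13]=-20.000 → step 14: x=0.328, v=-0.518, θ₁=-0.212, ω₁=0.215, θ₂=-0.093, ω₂=0.195
apply F[14]=-20.000 → step 15: x=0.314, v=-0.905, θ₁=-0.205, ω₁=0.514, θ₂=-0.088, ω₂=0.325
apply F[15]=-20.000 → step 16: x=0.292, v=-1.300, θ₁=-0.191, ω₁=0.828, θ₂=-0.080, ω₂=0.448
apply F[16]=-20.000 → step 17: x=0.262, v=-1.704, θ₁=-0.171, ω₁=1.166, θ₂=-0.070, ω₂=0.556
apply F[17]=-20.000 → step 18: x=0.224, v=-2.122, θ₁=-0.145, ω₁=1.536, θ₂=-0.058, ω₂=0.643
apply F[18]=-20.000 → step 19: x=0.177, v=-2.555, θ₁=-0.110, ω₁=1.948, θ₂=-0.044, ω₂=0.704
apply F[19]=-20.000 → step 20: x=0.122, v=-3.006, θ₁=-0.066, ω₁=2.404, θ₂=-0.030, ω₂=0.736
apply F[20]=-7.715 → step 21: x=0.060, v=-3.182, θ₁=-0.016, ω₁=2.585, θ₂=-0.015, ω₂=0.743
apply F[21]=+13.024 → step 22: x=-0.001, v=-2.877, θ₁=0.032, ω₁=2.255, θ₂=-0.000, ω₂=0.737
apply F[22]=+18.099 → step 23: x=-0.054, v=-2.463, θ₁=0.073, ω₁=1.826, θ₂=0.014, ω₂=0.710
apply F[23]=+18.298 → step 24: x=-0.099, v=-2.056, θ₁=0.105, ω₁=1.429, θ₂=0.028, ω₂=0.659
apply F[24]=+18.189 → step 25: x=-0.137, v=-1.665, θ₁=0.130, ω₁=1.068, θ₂=0.041, ω₂=0.586
apply F[25]=+18.329 → step 26: x=-0.166, v=-1.282, θ₁=0.148, ω₁=0.731, θ₂=0.051, ω₂=0.497
apply F[26]=+18.357 → step 27: x=-0.188, v=-0.906, θ₁=0.159, ω₁=0.411, θ₂=0.060, ω₂=0.398
apply F[27]=+17.836 → step 28: x=-0.202, v=-0.547, θ₁=0.165, ω₁=0.113, θ₂=0.067, ω₂=0.297
apply F[28]=+16.443 → step 29: x=-0.210, v=-0.221, θ₁=0.164, ω₁=-0.151, θ₂=0.072, ω₂=0.200
apply F[29]=+14.093 → step 30: x=-0.212, v=0.054, θ₁=0.159, ω₁=-0.365, θ₂=0.075, ω₂=0.114
apply F[30]=+11.023 → step 31: x=-0.209, v=0.261, θ₁=0.150, ω₁=-0.516, θ₂=0.077, ω₂=0.041
apply F[31]=+7.748 → step 32: x=-0.202, v=0.398, θ₁=0.139, ω₁=-0.600, θ₂=0.077, ω₂=-0.018
apply F[32]=+4.845 → step 33: x=-0.193, v=0.472, θ₁=0.127, ω₁=-0.626, θ₂=0.076, ω₂=-0.065
apply F[33]=+2.687 → step 34: x=-0.184, v=0.500, θ₁=0.115, ω₁=-0.610, θ₂=0.075, ω₂=-0.102
apply F[34]=+1.327 → step 35: x=-0.174, v=0.500, θ₁=0.103, ω₁=-0.571, θ₂=0.072, ω₂=-0.129
apply F[35]=+0.588 → step 36: x=-0.164, v=0.486, θ₁=0.092, ω₁=-0.523, θ₂=0.069, ω₂=-0.150
apply F[36]=+0.231 → step 37: x=-0.154, v=0.467, θ₁=0.082, ω₁=-0.474, θ₂=0.066, ω₂=-0.166
Max |angle| over trajectory = 0.213 rad = 12.2°.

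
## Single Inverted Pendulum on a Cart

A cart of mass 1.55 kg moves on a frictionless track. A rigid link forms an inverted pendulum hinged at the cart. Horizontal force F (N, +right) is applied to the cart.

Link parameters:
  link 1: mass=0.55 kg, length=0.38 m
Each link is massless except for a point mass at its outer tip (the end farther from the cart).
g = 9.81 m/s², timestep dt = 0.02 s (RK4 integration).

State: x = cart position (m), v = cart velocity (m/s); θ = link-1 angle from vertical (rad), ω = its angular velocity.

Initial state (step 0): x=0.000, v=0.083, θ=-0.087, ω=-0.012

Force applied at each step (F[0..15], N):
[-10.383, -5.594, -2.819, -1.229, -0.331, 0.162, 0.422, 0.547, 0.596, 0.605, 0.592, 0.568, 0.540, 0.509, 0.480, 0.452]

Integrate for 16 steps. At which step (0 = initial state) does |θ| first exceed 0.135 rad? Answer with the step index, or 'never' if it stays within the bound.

Answer: never

Derivation:
apply F[0]=-10.383 → step 1: x=0.000, v=-0.045, θ=-0.084, ω=0.278
apply F[1]=-5.594 → step 2: x=-0.001, v=-0.111, θ=-0.077, ω=0.411
apply F[2]=-2.819 → step 3: x=-0.004, v=-0.142, θ=-0.069, ω=0.455
apply F[3]=-1.229 → step 4: x=-0.007, v=-0.154, θ=-0.060, ω=0.452
apply F[4]=-0.331 → step 5: x=-0.010, v=-0.154, θ=-0.051, ω=0.424
apply F[5]=+0.162 → step 6: x=-0.013, v=-0.149, θ=-0.043, ω=0.386
apply F[6]=+0.422 → step 7: x=-0.016, v=-0.141, θ=-0.036, ω=0.345
apply F[7]=+0.547 → step 8: x=-0.018, v=-0.131, θ=-0.029, ω=0.304
apply F[8]=+0.596 → step 9: x=-0.021, v=-0.122, θ=-0.023, ω=0.265
apply F[9]=+0.605 → step 10: x=-0.023, v=-0.113, θ=-0.019, ω=0.230
apply F[10]=+0.592 → step 11: x=-0.025, v=-0.104, θ=-0.014, ω=0.198
apply F[11]=+0.568 → step 12: x=-0.027, v=-0.096, θ=-0.011, ω=0.170
apply F[12]=+0.540 → step 13: x=-0.029, v=-0.088, θ=-0.007, ω=0.146
apply F[13]=+0.509 → step 14: x=-0.031, v=-0.081, θ=-0.005, ω=0.124
apply F[14]=+0.480 → step 15: x=-0.033, v=-0.075, θ=-0.002, ω=0.106
apply F[15]=+0.452 → step 16: x=-0.034, v=-0.069, θ=-0.000, ω=0.089
max |θ| = 0.087 ≤ 0.135 over all 17 states.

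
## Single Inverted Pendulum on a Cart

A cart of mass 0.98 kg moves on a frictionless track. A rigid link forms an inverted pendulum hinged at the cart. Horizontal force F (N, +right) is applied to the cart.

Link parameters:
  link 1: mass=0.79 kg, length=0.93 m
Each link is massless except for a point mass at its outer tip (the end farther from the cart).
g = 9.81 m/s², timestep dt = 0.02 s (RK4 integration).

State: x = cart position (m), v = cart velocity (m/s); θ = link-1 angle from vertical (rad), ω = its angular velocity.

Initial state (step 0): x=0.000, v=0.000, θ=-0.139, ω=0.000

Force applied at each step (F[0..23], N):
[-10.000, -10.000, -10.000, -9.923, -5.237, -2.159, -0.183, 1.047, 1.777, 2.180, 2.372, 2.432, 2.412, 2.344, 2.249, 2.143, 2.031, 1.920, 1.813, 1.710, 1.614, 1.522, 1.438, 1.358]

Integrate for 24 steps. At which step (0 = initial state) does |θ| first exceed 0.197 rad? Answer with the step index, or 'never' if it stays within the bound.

Answer: never

Derivation:
apply F[0]=-10.000 → step 1: x=-0.002, v=-0.180, θ=-0.137, ω=0.162
apply F[1]=-10.000 → step 2: x=-0.007, v=-0.360, θ=-0.132, ω=0.326
apply F[2]=-10.000 → step 3: x=-0.016, v=-0.542, θ=-0.124, ω=0.493
apply F[3]=-9.923 → step 4: x=-0.029, v=-0.724, θ=-0.113, ω=0.663
apply F[4]=-5.237 → step 5: x=-0.044, v=-0.815, θ=-0.099, ω=0.737
apply F[5]=-2.159 → step 6: x=-0.061, v=-0.845, θ=-0.084, ω=0.750
apply F[6]=-0.183 → step 7: x=-0.078, v=-0.837, θ=-0.069, ω=0.726
apply F[7]=+1.047 → step 8: x=-0.094, v=-0.807, θ=-0.055, ω=0.680
apply F[8]=+1.777 → step 9: x=-0.110, v=-0.763, θ=-0.042, ω=0.623
apply F[9]=+2.180 → step 10: x=-0.125, v=-0.713, θ=-0.030, ω=0.561
apply F[10]=+2.372 → step 11: x=-0.138, v=-0.661, θ=-0.020, ω=0.500
apply F[11]=+2.432 → step 12: x=-0.151, v=-0.609, θ=-0.010, ω=0.441
apply F[12]=+2.412 → step 13: x=-0.163, v=-0.559, θ=-0.002, ω=0.386
apply F[13]=+2.344 → step 14: x=-0.173, v=-0.511, θ=0.005, ω=0.335
apply F[14]=+2.249 → step 15: x=-0.183, v=-0.467, θ=0.011, ω=0.289
apply F[15]=+2.143 → step 16: x=-0.192, v=-0.425, θ=0.017, ω=0.247
apply F[16]=+2.031 → step 17: x=-0.200, v=-0.387, θ=0.021, ω=0.210
apply F[17]=+1.920 → step 18: x=-0.208, v=-0.351, θ=0.025, ω=0.177
apply F[18]=+1.813 → step 19: x=-0.214, v=-0.319, θ=0.028, ω=0.147
apply F[19]=+1.710 → step 20: x=-0.220, v=-0.288, θ=0.031, ω=0.121
apply F[20]=+1.614 → step 21: x=-0.226, v=-0.261, θ=0.033, ω=0.098
apply F[21]=+1.522 → step 22: x=-0.231, v=-0.235, θ=0.035, ω=0.078
apply F[22]=+1.438 → step 23: x=-0.235, v=-0.211, θ=0.037, ω=0.060
apply F[23]=+1.358 → step 24: x=-0.239, v=-0.189, θ=0.038, ω=0.044
max |θ| = 0.139 ≤ 0.197 over all 25 states.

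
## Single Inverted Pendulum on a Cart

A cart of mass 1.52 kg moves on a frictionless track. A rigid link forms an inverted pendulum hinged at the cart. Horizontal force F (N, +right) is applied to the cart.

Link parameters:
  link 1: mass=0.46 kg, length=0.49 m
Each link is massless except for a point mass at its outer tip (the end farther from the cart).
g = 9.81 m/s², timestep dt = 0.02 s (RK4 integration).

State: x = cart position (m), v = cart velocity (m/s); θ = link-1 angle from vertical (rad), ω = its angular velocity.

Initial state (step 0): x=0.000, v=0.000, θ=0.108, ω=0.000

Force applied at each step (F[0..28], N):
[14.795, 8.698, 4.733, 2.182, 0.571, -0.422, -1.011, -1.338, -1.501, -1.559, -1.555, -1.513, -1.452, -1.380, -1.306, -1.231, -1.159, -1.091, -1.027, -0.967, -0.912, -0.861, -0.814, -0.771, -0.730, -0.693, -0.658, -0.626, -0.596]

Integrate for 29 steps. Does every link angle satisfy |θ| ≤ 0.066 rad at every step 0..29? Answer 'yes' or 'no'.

apply F[0]=+14.795 → step 1: x=0.002, v=0.188, θ=0.105, ω=-0.338
apply F[1]=+8.698 → step 2: x=0.007, v=0.296, θ=0.096, ω=-0.518
apply F[2]=+4.733 → step 3: x=0.013, v=0.353, θ=0.085, ω=-0.597
apply F[3]=+2.182 → step 4: x=0.020, v=0.377, θ=0.073, ω=-0.615
apply F[4]=+0.571 → step 5: x=0.028, v=0.381, θ=0.061, ω=-0.595
apply F[5]=-0.422 → step 6: x=0.036, v=0.372, θ=0.049, ω=-0.555
apply F[6]=-1.011 → step 7: x=0.043, v=0.356, θ=0.039, ω=-0.506
apply F[7]=-1.338 → step 8: x=0.050, v=0.336, θ=0.029, ω=-0.452
apply F[8]=-1.501 → step 9: x=0.056, v=0.315, θ=0.021, ω=-0.399
apply F[9]=-1.559 → step 10: x=0.062, v=0.294, θ=0.013, ω=-0.348
apply F[10]=-1.555 → step 11: x=0.068, v=0.273, θ=0.007, ω=-0.302
apply F[11]=-1.513 → step 12: x=0.073, v=0.253, θ=0.001, ω=-0.259
apply F[12]=-1.452 → step 13: x=0.078, v=0.233, θ=-0.004, ω=-0.221
apply F[13]=-1.380 → step 14: x=0.083, v=0.216, θ=-0.008, ω=-0.187
apply F[14]=-1.306 → step 15: x=0.087, v=0.199, θ=-0.011, ω=-0.157
apply F[15]=-1.231 → step 16: x=0.091, v=0.184, θ=-0.014, ω=-0.130
apply F[16]=-1.159 → step 17: x=0.094, v=0.169, θ=-0.017, ω=-0.107
apply F[17]=-1.091 → step 18: x=0.097, v=0.156, θ=-0.018, ω=-0.087
apply F[18]=-1.027 → step 19: x=0.100, v=0.144, θ=-0.020, ω=-0.070
apply F[19]=-0.967 → step 20: x=0.103, v=0.132, θ=-0.021, ω=-0.054
apply F[20]=-0.912 → step 21: x=0.106, v=0.121, θ=-0.022, ω=-0.041
apply F[21]=-0.861 → step 22: x=0.108, v=0.111, θ=-0.023, ω=-0.030
apply F[22]=-0.814 → step 23: x=0.110, v=0.102, θ=-0.023, ω=-0.020
apply F[23]=-0.771 → step 24: x=0.112, v=0.093, θ=-0.024, ω=-0.012
apply F[24]=-0.730 → step 25: x=0.114, v=0.085, θ=-0.024, ω=-0.005
apply F[25]=-0.693 → step 26: x=0.116, v=0.077, θ=-0.024, ω=0.001
apply F[26]=-0.658 → step 27: x=0.117, v=0.070, θ=-0.024, ω=0.007
apply F[27]=-0.626 → step 28: x=0.118, v=0.063, θ=-0.024, ω=0.011
apply F[28]=-0.596 → step 29: x=0.120, v=0.057, θ=-0.023, ω=0.015
Max |angle| over trajectory = 0.108 rad; bound = 0.066 → exceeded.

Answer: no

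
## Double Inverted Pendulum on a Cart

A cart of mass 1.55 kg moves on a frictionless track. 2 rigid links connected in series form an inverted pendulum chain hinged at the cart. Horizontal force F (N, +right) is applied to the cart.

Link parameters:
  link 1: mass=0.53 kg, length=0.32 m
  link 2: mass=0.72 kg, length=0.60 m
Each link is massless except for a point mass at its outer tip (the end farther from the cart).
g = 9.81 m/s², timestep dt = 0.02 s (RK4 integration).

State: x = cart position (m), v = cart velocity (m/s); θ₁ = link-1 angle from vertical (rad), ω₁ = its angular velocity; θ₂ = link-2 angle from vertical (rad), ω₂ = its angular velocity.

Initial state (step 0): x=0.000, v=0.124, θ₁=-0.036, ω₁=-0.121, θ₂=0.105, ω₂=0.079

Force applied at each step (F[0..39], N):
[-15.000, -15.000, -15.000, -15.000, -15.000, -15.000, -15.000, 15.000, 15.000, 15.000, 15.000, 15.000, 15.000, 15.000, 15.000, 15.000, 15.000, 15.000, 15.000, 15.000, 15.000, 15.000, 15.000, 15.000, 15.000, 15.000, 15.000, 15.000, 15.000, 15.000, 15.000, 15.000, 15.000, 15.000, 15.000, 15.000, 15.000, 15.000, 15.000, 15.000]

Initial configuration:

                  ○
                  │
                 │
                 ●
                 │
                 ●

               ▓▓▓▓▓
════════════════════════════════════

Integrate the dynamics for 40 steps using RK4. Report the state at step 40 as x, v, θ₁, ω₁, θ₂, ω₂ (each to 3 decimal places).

apply F[0]=-15.000 → step 1: x=0.001, v=-0.064, θ₁=-0.034, ω₁=0.327, θ₂=0.108, ω₂=0.189
apply F[1]=-15.000 → step 2: x=-0.003, v=-0.253, θ₁=-0.023, ω₁=0.786, θ₂=0.113, ω₂=0.294
apply F[2]=-15.000 → step 3: x=-0.010, v=-0.444, θ₁=-0.002, ω₁=1.275, θ₂=0.119, ω₂=0.389
apply F[3]=-15.000 → step 4: x=-0.020, v=-0.640, θ₁=0.028, ω₁=1.812, θ₂=0.128, ω₂=0.465
apply F[4]=-15.000 → step 5: x=-0.035, v=-0.839, θ₁=0.071, ω₁=2.409, θ₂=0.138, ω₂=0.517
apply F[5]=-15.000 → step 6: x=-0.054, v=-1.042, θ₁=0.125, ω₁=3.075, θ₂=0.148, ω₂=0.540
apply F[6]=-15.000 → step 7: x=-0.077, v=-1.246, θ₁=0.194, ω₁=3.802, θ₂=0.159, ω₂=0.539
apply F[7]=+15.000 → step 8: x=-0.100, v=-1.079, θ₁=0.267, ω₁=3.473, θ₂=0.170, ω₂=0.502
apply F[8]=+15.000 → step 9: x=-0.120, v=-0.923, θ₁=0.334, ω₁=3.271, θ₂=0.179, ω₂=0.425
apply F[9]=+15.000 → step 10: x=-0.137, v=-0.776, θ₁=0.398, ω₁=3.183, θ₂=0.186, ω₂=0.309
apply F[10]=+15.000 → step 11: x=-0.151, v=-0.636, θ₁=0.462, ω₁=3.197, θ₂=0.191, ω₂=0.160
apply F[11]=+15.000 → step 12: x=-0.163, v=-0.500, θ₁=0.527, ω₁=3.297, θ₂=0.193, ω₂=-0.017
apply F[12]=+15.000 → step 13: x=-0.171, v=-0.366, θ₁=0.594, ω₁=3.467, θ₂=0.190, ω₂=-0.214
apply F[13]=+15.000 → step 14: x=-0.177, v=-0.232, θ₁=0.666, ω₁=3.691, θ₂=0.184, ω₂=-0.423
apply F[14]=+15.000 → step 15: x=-0.180, v=-0.094, θ₁=0.742, ω₁=3.953, θ₂=0.173, ω₂=-0.633
apply F[15]=+15.000 → step 16: x=-0.181, v=0.049, θ₁=0.824, ω₁=4.239, θ₂=0.159, ω₂=-0.835
apply F[16]=+15.000 → step 17: x=-0.178, v=0.199, θ₁=0.912, ω₁=4.542, θ₂=0.140, ω₂=-1.019
apply F[17]=+15.000 → step 18: x=-0.173, v=0.356, θ₁=1.006, ω₁=4.856, θ₂=0.118, ω₂=-1.177
apply F[18]=+15.000 → step 19: x=-0.164, v=0.522, θ₁=1.106, ω₁=5.185, θ₂=0.093, ω₂=-1.301
apply F[19]=+15.000 → step 20: x=-0.152, v=0.698, θ₁=1.213, ω₁=5.536, θ₂=0.066, ω₂=-1.385
apply F[20]=+15.000 → step 21: x=-0.136, v=0.884, θ₁=1.328, ω₁=5.923, θ₂=0.038, ω₂=-1.421
apply F[21]=+15.000 → step 22: x=-0.116, v=1.082, θ₁=1.450, ω₁=6.367, θ₂=0.010, ω₂=-1.398
apply F[22]=+15.000 → step 23: x=-0.093, v=1.296, θ₁=1.583, ω₁=6.899, θ₂=-0.017, ω₂=-1.301
apply F[23]=+15.000 → step 24: x=-0.064, v=1.529, θ₁=1.727, ω₁=7.565, θ₂=-0.041, ω₂=-1.107
apply F[24]=+15.000 → step 25: x=-0.031, v=1.792, θ₁=1.887, ω₁=8.437, θ₂=-0.061, ω₂=-0.777
apply F[25]=+15.000 → step 26: x=0.007, v=2.098, θ₁=2.067, ω₁=9.635, θ₂=-0.071, ω₂=-0.246
apply F[26]=+15.000 → step 27: x=0.053, v=2.473, θ₁=2.276, ω₁=11.369, θ₂=-0.068, ω₂=0.593
apply F[27]=+15.000 → step 28: x=0.107, v=2.957, θ₁=2.528, ω₁=13.988, θ₂=-0.044, ω₂=1.916
apply F[28]=+15.000 → step 29: x=0.172, v=3.555, θ₁=2.843, ω₁=17.719, θ₂=0.012, ω₂=3.827
apply F[29]=+15.000 → step 30: x=0.248, v=3.924, θ₁=3.230, ω₁=20.320, θ₂=0.106, ω₂=5.220
apply F[30]=+15.000 → step 31: x=0.324, v=3.616, θ₁=3.620, ω₁=18.135, θ₂=0.203, ω₂=4.122
apply F[31]=+15.000 → step 32: x=0.392, v=3.192, θ₁=3.949, ω₁=14.845, θ₂=0.266, ω₂=2.149
apply F[32]=+15.000 → step 33: x=0.453, v=2.926, θ₁=4.221, ω₁=12.435, θ₂=0.291, ω₂=0.451
apply F[33]=+15.000 → step 34: x=0.510, v=2.791, θ₁=4.452, ω₁=10.809, θ₂=0.286, ω₂=-0.897
apply F[34]=+15.000 → step 35: x=0.565, v=2.742, θ₁=4.656, ω₁=9.729, θ₂=0.257, ω₂=-1.985
apply F[35]=+15.000 → step 36: x=0.620, v=2.744, θ₁=4.844, ω₁=9.051, θ₂=0.208, ω₂=-2.901
apply F[36]=+15.000 → step 37: x=0.675, v=2.773, θ₁=5.021, ω₁=8.708, θ₂=0.141, ω₂=-3.720
apply F[37]=+15.000 → step 38: x=0.731, v=2.809, θ₁=5.194, ω₁=8.697, θ₂=0.059, ω₂=-4.515
apply F[38]=+15.000 → step 39: x=0.787, v=2.829, θ₁=5.371, ω₁=9.076, θ₂=-0.040, ω₂=-5.362
apply F[39]=+15.000 → step 40: x=0.844, v=2.802, θ₁=5.561, ω₁=9.955, θ₂=-0.156, ω₂=-6.329

Answer: x=0.844, v=2.802, θ₁=5.561, ω₁=9.955, θ₂=-0.156, ω₂=-6.329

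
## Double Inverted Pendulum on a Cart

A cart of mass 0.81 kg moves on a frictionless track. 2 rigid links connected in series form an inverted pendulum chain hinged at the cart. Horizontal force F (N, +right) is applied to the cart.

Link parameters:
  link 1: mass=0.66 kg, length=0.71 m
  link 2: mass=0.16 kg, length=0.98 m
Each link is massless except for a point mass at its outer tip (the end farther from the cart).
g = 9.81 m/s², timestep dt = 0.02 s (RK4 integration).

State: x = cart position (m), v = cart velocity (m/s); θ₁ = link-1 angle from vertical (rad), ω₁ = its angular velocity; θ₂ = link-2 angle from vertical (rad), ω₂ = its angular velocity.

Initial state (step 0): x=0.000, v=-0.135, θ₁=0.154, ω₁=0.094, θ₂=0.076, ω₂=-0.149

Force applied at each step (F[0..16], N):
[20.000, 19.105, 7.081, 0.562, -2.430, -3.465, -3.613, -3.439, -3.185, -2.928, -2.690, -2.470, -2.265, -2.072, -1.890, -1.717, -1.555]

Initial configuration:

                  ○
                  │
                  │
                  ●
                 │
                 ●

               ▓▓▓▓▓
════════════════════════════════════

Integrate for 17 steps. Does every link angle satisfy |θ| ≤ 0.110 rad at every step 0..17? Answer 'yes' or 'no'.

apply F[0]=+20.000 → step 1: x=0.002, v=0.318, θ₁=0.150, ω₁=-0.488, θ₂=0.073, ω₂=-0.175
apply F[1]=+19.105 → step 2: x=0.013, v=0.754, θ₁=0.135, ω₁=-1.050, θ₂=0.069, ω₂=-0.198
apply F[2]=+7.081 → step 3: x=0.029, v=0.905, θ₁=0.112, ω₁=-1.223, θ₂=0.065, ω₂=-0.212
apply F[3]=+0.562 → step 4: x=0.047, v=0.901, θ₁=0.088, ω₁=-1.188, θ₂=0.061, ω₂=-0.220
apply F[4]=-2.430 → step 5: x=0.064, v=0.828, θ₁=0.065, ω₁=-1.063, θ₂=0.056, ω₂=-0.224
apply F[5]=-3.465 → step 6: x=0.080, v=0.733, θ₁=0.046, ω₁=-0.913, θ₂=0.052, ω₂=-0.224
apply F[6]=-3.613 → step 7: x=0.094, v=0.637, θ₁=0.029, ω₁=-0.769, θ₂=0.047, ω₂=-0.221
apply F[7]=-3.439 → step 8: x=0.106, v=0.548, θ₁=0.015, ω₁=-0.639, θ₂=0.043, ω₂=-0.216
apply F[8]=-3.185 → step 9: x=0.116, v=0.467, θ₁=0.003, ω₁=-0.525, θ₂=0.039, ω₂=-0.208
apply F[9]=-2.928 → step 10: x=0.124, v=0.395, θ₁=-0.006, ω₁=-0.427, θ₂=0.035, ω₂=-0.199
apply F[10]=-2.690 → step 11: x=0.132, v=0.331, θ₁=-0.014, ω₁=-0.342, θ₂=0.031, ω₂=-0.188
apply F[11]=-2.470 → step 12: x=0.138, v=0.273, θ₁=-0.020, ω₁=-0.269, θ₂=0.027, ω₂=-0.177
apply F[12]=-2.265 → step 13: x=0.143, v=0.222, θ₁=-0.025, ω₁=-0.206, θ₂=0.024, ω₂=-0.165
apply F[13]=-2.072 → step 14: x=0.147, v=0.176, θ₁=-0.028, ω₁=-0.152, θ₂=0.020, ω₂=-0.153
apply F[14]=-1.890 → step 15: x=0.150, v=0.135, θ₁=-0.031, ω₁=-0.106, θ₂=0.017, ω₂=-0.140
apply F[15]=-1.717 → step 16: x=0.152, v=0.099, θ₁=-0.033, ω₁=-0.067, θ₂=0.015, ω₂=-0.128
apply F[16]=-1.555 → step 17: x=0.154, v=0.067, θ₁=-0.034, ω₁=-0.035, θ₂=0.012, ω₂=-0.117
Max |angle| over trajectory = 0.154 rad; bound = 0.110 → exceeded.

Answer: no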